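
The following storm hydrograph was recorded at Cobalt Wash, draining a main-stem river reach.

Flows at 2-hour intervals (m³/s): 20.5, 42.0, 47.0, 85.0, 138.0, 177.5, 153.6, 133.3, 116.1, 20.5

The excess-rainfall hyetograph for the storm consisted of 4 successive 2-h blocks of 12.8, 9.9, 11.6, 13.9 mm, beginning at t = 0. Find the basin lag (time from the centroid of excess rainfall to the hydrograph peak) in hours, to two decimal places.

Centroid of excess rainfall: t_c = Σ P_i·t̄_i / ΣP_i = 4.1037 h (block centres at 1, 3, 5, 7 h).
Hydrograph peak occurs at t = 10 h, so basin lag t_L = 10 − 4.1037 = 5.90 h.

t_L ≈ 5.90 h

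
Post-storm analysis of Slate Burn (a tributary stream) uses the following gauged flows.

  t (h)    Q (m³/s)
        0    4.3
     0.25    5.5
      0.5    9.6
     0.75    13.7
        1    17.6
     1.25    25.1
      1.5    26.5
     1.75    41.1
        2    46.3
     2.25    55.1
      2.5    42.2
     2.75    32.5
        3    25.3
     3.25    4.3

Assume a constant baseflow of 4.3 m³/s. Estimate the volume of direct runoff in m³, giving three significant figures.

Direct-runoff ordinates (Q − Q_b): 0.0, 1.2, 5.3, 9.4, 13.3, 20.8, 22.2, 36.8, 42.0, 50.8, 37.9, 28.2, 21.0, 0.0 m³/s.
ΣQ_DR = 288.9 m³/s.
With Δt = 0.25 h = 900 s, V = ΣQ_DR · Δt = 288.9 × 900 = 2.60 × 10^5 m³.

V ≈ 2.60 × 10^5 m³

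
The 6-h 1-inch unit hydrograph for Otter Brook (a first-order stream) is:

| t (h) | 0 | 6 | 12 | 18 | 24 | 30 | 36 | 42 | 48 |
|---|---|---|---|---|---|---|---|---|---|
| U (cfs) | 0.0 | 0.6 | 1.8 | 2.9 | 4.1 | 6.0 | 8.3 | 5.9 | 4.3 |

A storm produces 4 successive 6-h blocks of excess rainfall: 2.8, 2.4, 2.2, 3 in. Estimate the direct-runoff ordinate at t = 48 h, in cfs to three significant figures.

Q ≈ 62.5 cfs

By discrete convolution, Q_j = Σ (P_i / 1 in) · U_{j−i}.
At t = 48 h (j=8): Q = (2.8/1)·4.3 + (2.4/1)·5.9 + (2.2/1)·8.3 + (3/1)·6.0 = 62.5 cfs.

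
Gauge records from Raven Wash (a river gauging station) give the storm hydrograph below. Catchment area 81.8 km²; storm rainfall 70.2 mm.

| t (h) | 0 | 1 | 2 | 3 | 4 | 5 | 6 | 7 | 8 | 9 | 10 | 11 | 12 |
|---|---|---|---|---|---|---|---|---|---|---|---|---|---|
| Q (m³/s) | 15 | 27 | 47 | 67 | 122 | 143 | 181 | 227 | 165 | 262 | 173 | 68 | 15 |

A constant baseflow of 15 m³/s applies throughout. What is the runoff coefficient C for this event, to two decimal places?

C ≈ 0.83

ΣQ_DR = 1317 m³/s; V = ΣQ_DR·Δt = 4.741 × 10^6 m³.
Runoff depth d = V / A = 57.96 mm.
C = d / P = 57.96 / 70.2 = 0.83.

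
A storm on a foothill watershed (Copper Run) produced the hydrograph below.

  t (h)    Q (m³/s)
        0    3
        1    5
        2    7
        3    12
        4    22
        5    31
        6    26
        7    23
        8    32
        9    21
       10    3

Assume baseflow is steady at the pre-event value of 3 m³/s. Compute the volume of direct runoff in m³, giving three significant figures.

V ≈ 5.47 × 10^5 m³

Direct-runoff ordinates (Q − Q_b): 0.0, 2.0, 4.0, 9.0, 19.0, 28.0, 23.0, 20.0, 29.0, 18.0, 0.0 m³/s.
ΣQ_DR = 152.0 m³/s.
With Δt = 1 h = 3600 s, V = ΣQ_DR · Δt = 152.0 × 3600 = 5.47 × 10^5 m³.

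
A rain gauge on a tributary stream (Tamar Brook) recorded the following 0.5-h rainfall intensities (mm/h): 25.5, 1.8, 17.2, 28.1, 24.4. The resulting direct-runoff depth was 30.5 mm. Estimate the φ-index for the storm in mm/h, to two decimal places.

Only the 4 blocks with intensity above φ contribute runoff: 25.5, 17.2, 28.1, 24.4 mm/h.
Σ(I−φ)·Δt = d  ⇒  (25.5+17.2+28.1+24.4 − 4φ)·0.5 = 30.5
φ = (95.20 − 30.5/0.5) / 4 = 8.55 mm/h.

φ ≈ 8.55 mm/h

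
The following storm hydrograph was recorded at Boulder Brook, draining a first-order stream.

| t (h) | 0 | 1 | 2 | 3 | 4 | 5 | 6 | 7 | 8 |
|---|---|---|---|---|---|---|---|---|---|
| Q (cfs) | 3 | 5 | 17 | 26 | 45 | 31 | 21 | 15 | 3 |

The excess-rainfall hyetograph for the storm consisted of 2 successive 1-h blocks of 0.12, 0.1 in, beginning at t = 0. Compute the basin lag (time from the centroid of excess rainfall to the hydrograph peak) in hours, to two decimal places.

Centroid of excess rainfall: t_c = Σ P_i·t̄_i / ΣP_i = 0.9545 h (block centres at 0.5, 1.5 h).
Hydrograph peak occurs at t = 4 h, so basin lag t_L = 4 − 0.9545 = 3.05 h.

t_L ≈ 3.05 h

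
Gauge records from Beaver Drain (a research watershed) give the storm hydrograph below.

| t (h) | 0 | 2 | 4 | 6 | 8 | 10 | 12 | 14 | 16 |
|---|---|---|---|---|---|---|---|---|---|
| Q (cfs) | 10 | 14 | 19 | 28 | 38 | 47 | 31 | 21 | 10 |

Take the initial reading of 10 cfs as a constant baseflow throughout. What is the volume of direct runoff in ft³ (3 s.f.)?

V ≈ 9.22 × 10^5 ft³

Direct-runoff ordinates (Q − Q_b): 0.0, 4.0, 9.0, 18.0, 28.0, 37.0, 21.0, 11.0, 0.0 cfs.
ΣQ_DR = 128.0 cfs.
With Δt = 2 h = 7200 s, V = ΣQ_DR · Δt = 128.0 × 7200 = 9.22 × 10^5 ft³.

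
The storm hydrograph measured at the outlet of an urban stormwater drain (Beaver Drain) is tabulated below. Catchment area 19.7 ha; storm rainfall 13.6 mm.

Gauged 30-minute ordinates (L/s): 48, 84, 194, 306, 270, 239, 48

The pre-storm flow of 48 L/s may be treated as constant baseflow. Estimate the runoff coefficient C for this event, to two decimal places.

ΣQ_DR = 853.0 L/s; V = ΣQ_DR·Δt = 1.535 × 10^6 L.
Runoff depth d = V / A = 7.794 mm.
C = d / P = 7.794 / 13.6 = 0.57.

C ≈ 0.57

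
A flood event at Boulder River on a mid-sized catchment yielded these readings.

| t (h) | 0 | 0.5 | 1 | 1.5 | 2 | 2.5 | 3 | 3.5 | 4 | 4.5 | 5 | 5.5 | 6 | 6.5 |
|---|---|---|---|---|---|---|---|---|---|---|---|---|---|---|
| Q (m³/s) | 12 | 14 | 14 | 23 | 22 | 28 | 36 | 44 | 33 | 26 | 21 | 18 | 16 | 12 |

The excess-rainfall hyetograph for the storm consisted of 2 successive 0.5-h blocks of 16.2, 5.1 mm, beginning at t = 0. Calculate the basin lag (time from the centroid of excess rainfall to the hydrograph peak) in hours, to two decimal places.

t_L ≈ 3.13 h

Centroid of excess rainfall: t_c = Σ P_i·t̄_i / ΣP_i = 0.3697 h (block centres at 0.25, 0.75 h).
Hydrograph peak occurs at t = 3.5 h, so basin lag t_L = 3.5 − 0.3697 = 3.13 h.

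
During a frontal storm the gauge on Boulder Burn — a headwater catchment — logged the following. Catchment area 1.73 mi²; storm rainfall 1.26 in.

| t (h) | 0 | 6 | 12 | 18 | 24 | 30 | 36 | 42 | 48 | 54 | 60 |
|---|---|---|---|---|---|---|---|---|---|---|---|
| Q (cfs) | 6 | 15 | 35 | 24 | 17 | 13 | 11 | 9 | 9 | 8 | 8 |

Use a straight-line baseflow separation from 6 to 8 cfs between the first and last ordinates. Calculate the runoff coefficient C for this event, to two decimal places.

ΣQ_DR = 78.00 cfs; V = ΣQ_DR·Δt = 1.685 × 10^6 ft³.
Runoff depth d = V / A = 0.4192 in.
C = d / P = 0.4192 / 1.26 = 0.33.

C ≈ 0.33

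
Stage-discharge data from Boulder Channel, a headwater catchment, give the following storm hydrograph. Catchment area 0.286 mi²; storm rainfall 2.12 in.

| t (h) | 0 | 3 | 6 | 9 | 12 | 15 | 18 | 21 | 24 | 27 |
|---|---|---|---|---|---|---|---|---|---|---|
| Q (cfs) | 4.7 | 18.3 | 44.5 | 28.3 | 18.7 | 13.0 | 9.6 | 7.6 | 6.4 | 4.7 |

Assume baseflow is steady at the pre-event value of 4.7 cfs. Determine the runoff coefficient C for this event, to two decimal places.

C ≈ 0.83

ΣQ_DR = 108.8 cfs; V = ΣQ_DR·Δt = 1.175 × 10^6 ft³.
Runoff depth d = V / A = 1.768 in.
C = d / P = 1.768 / 2.12 = 0.83.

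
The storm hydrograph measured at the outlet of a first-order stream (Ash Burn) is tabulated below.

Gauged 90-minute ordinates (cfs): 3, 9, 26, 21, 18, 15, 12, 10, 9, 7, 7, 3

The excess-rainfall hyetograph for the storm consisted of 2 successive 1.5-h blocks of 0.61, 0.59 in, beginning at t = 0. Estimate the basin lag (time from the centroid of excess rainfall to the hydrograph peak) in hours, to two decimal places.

Centroid of excess rainfall: t_c = Σ P_i·t̄_i / ΣP_i = 1.4875 h (block centres at 0.75, 2.25 h).
Hydrograph peak occurs at t = 3 h, so basin lag t_L = 3 − 1.4875 = 1.51 h.

t_L ≈ 1.51 h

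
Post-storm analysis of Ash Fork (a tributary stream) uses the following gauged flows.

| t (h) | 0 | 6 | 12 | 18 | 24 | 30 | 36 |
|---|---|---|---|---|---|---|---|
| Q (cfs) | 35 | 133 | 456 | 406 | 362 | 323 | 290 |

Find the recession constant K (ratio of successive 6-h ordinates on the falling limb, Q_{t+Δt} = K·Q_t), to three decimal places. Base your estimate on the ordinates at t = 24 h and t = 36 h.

K ≈ 0.895

Using the recession-limb readings at t = 24 h and t = 36 h: Q falls from 362 to 290 cfs over 2 intervals.
K = (Q₂/Q₁)^(1/2) = (290/362)^(1/2) = 0.895.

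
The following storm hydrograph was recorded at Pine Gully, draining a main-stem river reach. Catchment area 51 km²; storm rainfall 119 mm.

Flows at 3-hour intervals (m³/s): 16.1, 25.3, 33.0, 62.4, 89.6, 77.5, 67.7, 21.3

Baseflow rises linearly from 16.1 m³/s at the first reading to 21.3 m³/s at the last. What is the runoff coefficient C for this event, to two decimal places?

ΣQ_DR = 243.3 m³/s; V = ΣQ_DR·Δt = 2.628 × 10^6 m³.
Runoff depth d = V / A = 51.52 mm.
C = d / P = 51.52 / 119 = 0.43.

C ≈ 0.43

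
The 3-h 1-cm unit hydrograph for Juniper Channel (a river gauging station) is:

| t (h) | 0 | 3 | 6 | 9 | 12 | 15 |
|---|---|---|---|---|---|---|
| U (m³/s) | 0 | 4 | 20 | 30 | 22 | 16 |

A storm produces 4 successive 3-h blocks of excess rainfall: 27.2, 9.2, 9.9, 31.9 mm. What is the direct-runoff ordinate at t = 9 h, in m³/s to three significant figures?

By discrete convolution, Q_j = Σ (P_i / 10 mm) · U_{j−i}.
At t = 9 h (j=3): Q = (27.2/10)·30 + (9.2/10)·20 + (9.9/10)·4 + (31.9/10)·0 = 104 m³/s.

Q ≈ 104 m³/s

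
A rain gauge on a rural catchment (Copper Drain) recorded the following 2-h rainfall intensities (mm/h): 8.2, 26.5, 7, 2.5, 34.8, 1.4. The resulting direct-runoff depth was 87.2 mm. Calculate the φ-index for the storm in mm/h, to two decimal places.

φ ≈ 8.85 mm/h

Only the 2 blocks with intensity above φ contribute runoff: 26.5, 34.8 mm/h.
Σ(I−φ)·Δt = d  ⇒  (26.5+34.8 − 2φ)·2 = 87.2
φ = (61.30 − 87.2/2) / 2 = 8.85 mm/h.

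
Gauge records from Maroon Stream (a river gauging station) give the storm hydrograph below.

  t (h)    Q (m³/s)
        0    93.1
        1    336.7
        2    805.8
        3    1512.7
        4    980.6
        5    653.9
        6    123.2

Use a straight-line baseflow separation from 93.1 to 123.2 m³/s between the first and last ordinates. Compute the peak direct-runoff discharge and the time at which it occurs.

Q_p = 1404.55 m³/s at t = 3 h

Subtracting baseflow gives direct-runoff ordinates: 0.00, 238.58, 702.67, 1404.55, 867.43, 535.72, 0.00 m³/s.
The maximum is 1404.55 m³/s, occurring at the reading for t = 3 h.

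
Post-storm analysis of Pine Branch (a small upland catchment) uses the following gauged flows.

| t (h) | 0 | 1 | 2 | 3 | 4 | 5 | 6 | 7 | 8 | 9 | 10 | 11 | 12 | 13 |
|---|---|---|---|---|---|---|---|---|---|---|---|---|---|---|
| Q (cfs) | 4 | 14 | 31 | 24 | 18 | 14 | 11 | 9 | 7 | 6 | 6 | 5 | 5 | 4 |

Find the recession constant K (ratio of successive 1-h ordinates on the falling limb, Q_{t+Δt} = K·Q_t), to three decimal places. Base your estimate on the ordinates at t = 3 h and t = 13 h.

K ≈ 0.836

Using the recession-limb readings at t = 3 h and t = 13 h: Q falls from 24 to 4 cfs over 10 intervals.
K = (Q₂/Q₁)^(1/10) = (4/24)^(1/10) = 0.836.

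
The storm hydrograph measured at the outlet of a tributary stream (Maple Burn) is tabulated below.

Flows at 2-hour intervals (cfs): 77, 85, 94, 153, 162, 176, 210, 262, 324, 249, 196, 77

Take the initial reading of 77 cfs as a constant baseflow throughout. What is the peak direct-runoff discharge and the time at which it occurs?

Q_p = 247.0 cfs at t = 16 h

Subtracting baseflow gives direct-runoff ordinates: 0.0, 8.0, 17.0, 76.0, 85.0, 99.0, 133.0, 185.0, 247.0, 172.0, 119.0, 0.0 cfs.
The maximum is 247.0 cfs, occurring at the reading for t = 16 h.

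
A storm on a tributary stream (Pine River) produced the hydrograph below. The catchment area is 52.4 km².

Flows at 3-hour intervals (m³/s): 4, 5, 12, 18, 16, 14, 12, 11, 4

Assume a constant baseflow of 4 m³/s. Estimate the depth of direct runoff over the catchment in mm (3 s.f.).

Direct runoff: 0.0, 1.0, 8.0, 14.0, 12.0, 10.0, 8.0, 7.0, 0.0 m³/s; ΣQ_DR = 60.00 m³/s.
V = ΣQ_DR · Δt = 60.00 × 10800 s = 6.480 × 10^5 m³.
Over A = 52.4 km², depth = V / A = 12.4 mm.

d ≈ 12.4 mm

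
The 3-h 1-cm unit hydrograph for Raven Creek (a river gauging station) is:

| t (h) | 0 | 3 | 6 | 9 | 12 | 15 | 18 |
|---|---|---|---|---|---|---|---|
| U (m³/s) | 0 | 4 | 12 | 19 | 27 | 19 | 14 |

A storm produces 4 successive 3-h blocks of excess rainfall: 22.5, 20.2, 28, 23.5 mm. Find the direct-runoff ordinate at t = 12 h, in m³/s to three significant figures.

By discrete convolution, Q_j = Σ (P_i / 10 mm) · U_{j−i}.
At t = 12 h (j=4): Q = (22.5/10)·27 + (20.2/10)·19 + (28/10)·12 + (23.5/10)·4 = 142 m³/s.

Q ≈ 142 m³/s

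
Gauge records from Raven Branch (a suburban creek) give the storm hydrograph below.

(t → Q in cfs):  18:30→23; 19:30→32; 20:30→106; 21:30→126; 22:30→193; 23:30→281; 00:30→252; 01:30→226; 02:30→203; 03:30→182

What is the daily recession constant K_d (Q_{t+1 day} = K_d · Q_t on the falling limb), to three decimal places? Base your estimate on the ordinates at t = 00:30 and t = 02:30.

Between t = 00:30 and t = 02:30 the flow falls from 252 to 203 cfs over 2×1 h = 2 h.
Per-interval ratio K = (203/252)^(1/2) = 0.8975; K_d = K^(24/1) = 0.075.

K_d ≈ 0.075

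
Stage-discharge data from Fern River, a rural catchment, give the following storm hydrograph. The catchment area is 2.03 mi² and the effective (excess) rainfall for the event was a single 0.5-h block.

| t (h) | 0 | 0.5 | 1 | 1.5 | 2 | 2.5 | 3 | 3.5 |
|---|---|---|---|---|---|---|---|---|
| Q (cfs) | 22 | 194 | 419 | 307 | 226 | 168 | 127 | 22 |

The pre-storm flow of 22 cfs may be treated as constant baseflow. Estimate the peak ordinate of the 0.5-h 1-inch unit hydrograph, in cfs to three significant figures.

U_p ≈ 795 cfs

Direct runoff: 0.0, 172.0, 397.0, 285.0, 204.0, 146.0, 105.0, 0.0 cfs; ΣQ_DR = 1309 cfs, peak = 397.0 cfs.
Runoff depth d = ΣQ_DR·Δt / A = 1309 × 1800 / (2.03 mi²) = 0.4996 in.
The 1-inch UH is the DRH scaled by (1 in)/d, so U_p = 397.0 × 1/0.4996 = 795 cfs.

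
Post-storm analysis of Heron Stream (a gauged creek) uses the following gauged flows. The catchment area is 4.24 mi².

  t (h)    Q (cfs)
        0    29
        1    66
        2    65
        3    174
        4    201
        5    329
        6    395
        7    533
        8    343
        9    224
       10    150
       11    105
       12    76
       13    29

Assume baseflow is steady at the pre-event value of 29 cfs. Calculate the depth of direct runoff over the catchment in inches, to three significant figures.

d ≈ 0.845 in

Direct runoff: 0.0, 37.0, 36.0, 145.0, 172.0, 300.0, 366.0, 504.0, 314.0, 195.0, 121.0, 76.0, 47.0, 0.0 cfs; ΣQ_DR = 2313 cfs.
V = ΣQ_DR · Δt = 2313 × 3600 s = 8.327 × 10^6 ft³.
Over A = 4.24 mi², depth = V / A = 0.845 in.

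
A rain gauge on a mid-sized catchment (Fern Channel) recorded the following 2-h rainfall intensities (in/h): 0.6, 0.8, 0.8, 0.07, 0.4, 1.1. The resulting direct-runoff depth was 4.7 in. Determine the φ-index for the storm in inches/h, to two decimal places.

φ ≈ 0.27 in/h

Only the 5 blocks with intensity above φ contribute runoff: 0.6, 0.8, 0.8, 0.4, 1.1 in/h.
Σ(I−φ)·Δt = d  ⇒  (0.6+0.8+0.8+0.4+1.1 − 5φ)·2 = 4.7
φ = (3.700 − 4.7/2) / 5 = 0.27 in/h.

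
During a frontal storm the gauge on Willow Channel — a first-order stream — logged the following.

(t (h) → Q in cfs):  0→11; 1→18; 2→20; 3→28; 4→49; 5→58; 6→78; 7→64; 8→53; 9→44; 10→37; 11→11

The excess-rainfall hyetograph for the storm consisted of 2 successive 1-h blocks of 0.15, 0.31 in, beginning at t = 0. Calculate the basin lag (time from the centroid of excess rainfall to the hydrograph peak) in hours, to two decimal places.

Centroid of excess rainfall: t_c = Σ P_i·t̄_i / ΣP_i = 1.1739 h (block centres at 0.5, 1.5 h).
Hydrograph peak occurs at t = 6 h, so basin lag t_L = 6 − 1.1739 = 4.83 h.

t_L ≈ 4.83 h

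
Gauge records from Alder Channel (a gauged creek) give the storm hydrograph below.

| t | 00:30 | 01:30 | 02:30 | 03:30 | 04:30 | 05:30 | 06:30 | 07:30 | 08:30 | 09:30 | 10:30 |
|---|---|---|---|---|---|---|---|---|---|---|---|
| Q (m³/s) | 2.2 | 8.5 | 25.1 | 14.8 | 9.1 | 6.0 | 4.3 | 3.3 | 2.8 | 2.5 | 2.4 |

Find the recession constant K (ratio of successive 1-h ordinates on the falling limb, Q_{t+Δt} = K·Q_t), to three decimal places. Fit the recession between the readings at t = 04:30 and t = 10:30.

Using the recession-limb readings at t = 04:30 and t = 10:30: Q falls from 9.1 to 2.4 m³/s over 6 intervals.
K = (Q₂/Q₁)^(1/6) = (2.4/9.1)^(1/6) = 0.801.

K ≈ 0.801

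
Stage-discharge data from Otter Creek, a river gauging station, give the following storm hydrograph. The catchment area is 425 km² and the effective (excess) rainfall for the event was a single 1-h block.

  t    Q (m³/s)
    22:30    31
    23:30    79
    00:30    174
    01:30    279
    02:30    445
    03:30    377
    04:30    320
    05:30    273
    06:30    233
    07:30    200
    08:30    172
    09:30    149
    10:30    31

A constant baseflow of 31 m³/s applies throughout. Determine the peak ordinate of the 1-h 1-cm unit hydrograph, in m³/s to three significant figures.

U_p ≈ 207 m³/s

Direct runoff: 0.0, 48.0, 143.0, 248.0, 414.0, 346.0, 289.0, 242.0, 202.0, 169.0, 141.0, 118.0, 0.0 m³/s; ΣQ_DR = 2360 m³/s, peak = 414.0 m³/s.
Runoff depth d = ΣQ_DR·Δt / A = 2360 × 3600 / (425 km²) = 19.99 mm.
The 1-cm UH is the DRH scaled by (10 mm)/d, so U_p = 414.0 × 10/19.99 = 207 m³/s.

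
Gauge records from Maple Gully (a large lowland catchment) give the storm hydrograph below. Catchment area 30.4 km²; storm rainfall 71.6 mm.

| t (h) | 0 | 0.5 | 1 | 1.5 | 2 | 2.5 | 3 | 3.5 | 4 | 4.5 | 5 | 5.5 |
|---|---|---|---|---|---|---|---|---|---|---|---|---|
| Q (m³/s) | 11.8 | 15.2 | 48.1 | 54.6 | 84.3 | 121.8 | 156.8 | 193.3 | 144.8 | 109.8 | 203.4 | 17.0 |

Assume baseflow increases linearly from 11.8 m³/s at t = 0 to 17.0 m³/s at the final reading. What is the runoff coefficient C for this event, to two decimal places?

C ≈ 0.82

ΣQ_DR = 988.1 m³/s; V = ΣQ_DR·Δt = 1.779 × 10^6 m³.
Runoff depth d = V / A = 58.51 mm.
C = d / P = 58.51 / 71.6 = 0.82.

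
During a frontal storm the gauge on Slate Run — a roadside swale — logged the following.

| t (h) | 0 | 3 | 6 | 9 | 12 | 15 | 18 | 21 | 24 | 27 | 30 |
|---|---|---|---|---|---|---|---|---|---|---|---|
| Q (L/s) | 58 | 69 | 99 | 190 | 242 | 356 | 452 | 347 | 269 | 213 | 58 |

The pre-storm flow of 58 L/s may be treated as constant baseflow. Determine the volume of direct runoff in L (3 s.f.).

V ≈ 1.85 × 10^7 L

Direct-runoff ordinates (Q − Q_b): 0.0, 11.0, 41.0, 132.0, 184.0, 298.0, 394.0, 289.0, 211.0, 155.0, 0.0 L/s.
ΣQ_DR = 1715 L/s.
With Δt = 3 h = 10800 s, V = ΣQ_DR · Δt = 1715 × 10800 = 1.85 × 10^7 L.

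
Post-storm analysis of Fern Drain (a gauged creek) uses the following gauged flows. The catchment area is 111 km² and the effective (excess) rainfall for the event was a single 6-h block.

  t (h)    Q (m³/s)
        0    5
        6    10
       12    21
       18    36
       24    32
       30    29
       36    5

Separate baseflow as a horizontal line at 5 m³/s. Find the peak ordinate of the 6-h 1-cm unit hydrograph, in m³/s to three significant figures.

Direct runoff: 0.0, 5.0, 16.0, 31.0, 27.0, 24.0, 0.0 m³/s; ΣQ_DR = 103.0 m³/s, peak = 31.0 m³/s.
Runoff depth d = ΣQ_DR·Δt / A = 103.0 × 21600 / (111 km²) = 20.04 mm.
The 1-cm UH is the DRH scaled by (10 mm)/d, so U_p = 31.0 × 10/20.04 = 15.5 m³/s.

U_p ≈ 15.5 m³/s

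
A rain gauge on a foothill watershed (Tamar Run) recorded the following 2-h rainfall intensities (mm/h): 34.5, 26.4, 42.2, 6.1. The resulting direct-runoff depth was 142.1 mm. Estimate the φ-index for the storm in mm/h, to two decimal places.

φ ≈ 10.68 mm/h

Only the 3 blocks with intensity above φ contribute runoff: 34.5, 26.4, 42.2 mm/h.
Σ(I−φ)·Δt = d  ⇒  (34.5+26.4+42.2 − 3φ)·2 = 142.1
φ = (103.1 − 142.1/2) / 3 = 10.68 mm/h.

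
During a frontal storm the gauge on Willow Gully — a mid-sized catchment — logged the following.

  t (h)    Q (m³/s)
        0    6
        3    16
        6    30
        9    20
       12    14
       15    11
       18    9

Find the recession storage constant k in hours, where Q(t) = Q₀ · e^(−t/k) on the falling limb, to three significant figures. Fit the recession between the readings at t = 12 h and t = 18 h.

k ≈ 13.6 h

On the falling limb, Q drops from 14 to 9 m³/s between t = 12 h and t = 18 h (Δt = 6 h).
k = −Δt / ln(Q₂/Q₁) = −6 / ln(9/14) = 13.6 h.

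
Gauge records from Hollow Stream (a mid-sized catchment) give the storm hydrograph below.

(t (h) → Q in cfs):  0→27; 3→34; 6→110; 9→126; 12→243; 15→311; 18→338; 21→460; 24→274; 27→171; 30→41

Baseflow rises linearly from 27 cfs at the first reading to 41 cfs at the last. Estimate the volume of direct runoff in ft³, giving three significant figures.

V ≈ 1.90 × 10^7 ft³

Direct-runoff ordinates (Q − Q_b): 0.00, 5.60, 80.20, 94.80, 210.40, 277.00, 302.60, 423.20, 235.80, 131.40, 0.00 cfs.
ΣQ_DR = 1761 cfs.
With Δt = 3 h = 10800 s, V = ΣQ_DR · Δt = 1761 × 10800 = 1.90 × 10^7 ft³.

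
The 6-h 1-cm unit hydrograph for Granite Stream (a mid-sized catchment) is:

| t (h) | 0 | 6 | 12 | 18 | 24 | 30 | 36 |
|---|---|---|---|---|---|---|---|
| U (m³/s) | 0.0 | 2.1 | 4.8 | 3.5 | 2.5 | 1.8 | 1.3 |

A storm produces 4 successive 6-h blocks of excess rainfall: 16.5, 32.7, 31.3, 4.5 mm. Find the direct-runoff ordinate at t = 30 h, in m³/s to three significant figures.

By discrete convolution, Q_j = Σ (P_i / 10 mm) · U_{j−i}.
At t = 30 h (j=5): Q = (16.5/10)·1.8 + (32.7/10)·2.5 + (31.3/10)·3.5 + (4.5/10)·4.8 = 24.3 m³/s.

Q ≈ 24.3 m³/s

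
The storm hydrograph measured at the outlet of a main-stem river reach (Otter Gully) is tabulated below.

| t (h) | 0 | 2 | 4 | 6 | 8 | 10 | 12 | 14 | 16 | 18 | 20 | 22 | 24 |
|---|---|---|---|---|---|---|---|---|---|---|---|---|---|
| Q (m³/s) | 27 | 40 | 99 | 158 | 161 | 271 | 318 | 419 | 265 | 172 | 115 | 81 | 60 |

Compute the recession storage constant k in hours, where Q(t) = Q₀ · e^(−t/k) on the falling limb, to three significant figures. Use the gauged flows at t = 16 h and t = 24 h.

k ≈ 5.39 h

On the falling limb, Q drops from 265 to 60 m³/s between t = 16 h and t = 24 h (Δt = 8 h).
k = −Δt / ln(Q₂/Q₁) = −8 / ln(60/265) = 5.39 h.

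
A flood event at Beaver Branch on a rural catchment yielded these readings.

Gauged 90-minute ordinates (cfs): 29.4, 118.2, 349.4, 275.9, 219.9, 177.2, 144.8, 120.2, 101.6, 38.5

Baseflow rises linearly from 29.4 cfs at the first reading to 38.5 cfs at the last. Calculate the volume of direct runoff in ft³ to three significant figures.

V ≈ 6.67 × 10^6 ft³

Direct-runoff ordinates (Q − Q_b): 0.00, 87.79, 317.98, 243.47, 186.46, 142.74, 109.33, 83.72, 64.11, 0.00 cfs.
ΣQ_DR = 1236 cfs.
With Δt = 1.5 h = 5400 s, V = ΣQ_DR · Δt = 1236 × 5400 = 6.67 × 10^6 ft³.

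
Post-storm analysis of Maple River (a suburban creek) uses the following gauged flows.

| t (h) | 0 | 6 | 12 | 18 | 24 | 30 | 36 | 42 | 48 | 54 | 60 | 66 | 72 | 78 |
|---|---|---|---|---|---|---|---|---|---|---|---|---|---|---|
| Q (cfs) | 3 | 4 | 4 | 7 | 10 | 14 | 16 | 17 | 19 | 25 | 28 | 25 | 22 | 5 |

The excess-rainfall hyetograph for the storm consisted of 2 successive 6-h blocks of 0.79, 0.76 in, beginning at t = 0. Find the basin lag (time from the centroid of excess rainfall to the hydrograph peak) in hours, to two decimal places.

Centroid of excess rainfall: t_c = Σ P_i·t̄_i / ΣP_i = 5.9419 h (block centres at 3, 9 h).
Hydrograph peak occurs at t = 60 h, so basin lag t_L = 60 − 5.9419 = 54.06 h.

t_L ≈ 54.06 h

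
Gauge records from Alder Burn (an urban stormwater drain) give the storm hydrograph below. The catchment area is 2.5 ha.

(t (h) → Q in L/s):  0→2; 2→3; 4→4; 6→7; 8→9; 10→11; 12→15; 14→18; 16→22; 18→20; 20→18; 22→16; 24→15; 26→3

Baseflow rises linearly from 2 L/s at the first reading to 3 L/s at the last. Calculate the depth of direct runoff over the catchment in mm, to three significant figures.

d ≈ 36.9 mm

Direct runoff: 0.00, 0.92, 1.85, 4.77, 6.69, 8.62, 12.54, 15.46, 19.38, 17.31, 15.23, 13.15, 12.08, 0.00 L/s; ΣQ_DR = 128.0 L/s.
V = ΣQ_DR · Δt = 128.0 × 7200 s = 9.216 × 10^5 L.
Over A = 2.5 ha, depth = V / A = 36.9 mm.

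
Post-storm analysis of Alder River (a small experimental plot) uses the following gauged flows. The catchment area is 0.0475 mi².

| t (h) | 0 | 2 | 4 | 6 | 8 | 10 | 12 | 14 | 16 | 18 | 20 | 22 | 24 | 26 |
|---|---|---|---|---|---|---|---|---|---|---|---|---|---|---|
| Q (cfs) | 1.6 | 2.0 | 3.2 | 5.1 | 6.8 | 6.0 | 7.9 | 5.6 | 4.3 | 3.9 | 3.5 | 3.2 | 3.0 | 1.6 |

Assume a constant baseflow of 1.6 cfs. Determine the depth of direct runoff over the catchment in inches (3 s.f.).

d ≈ 2.30 in

Direct runoff: 0.0, 0.4, 1.6, 3.5, 5.2, 4.4, 6.3, 4.0, 2.7, 2.3, 1.9, 1.6, 1.4, 0.0 cfs; ΣQ_DR = 35.30 cfs.
V = ΣQ_DR · Δt = 35.30 × 7200 s = 2.542 × 10^5 ft³.
Over A = 0.0475 mi², depth = V / A = 2.30 in.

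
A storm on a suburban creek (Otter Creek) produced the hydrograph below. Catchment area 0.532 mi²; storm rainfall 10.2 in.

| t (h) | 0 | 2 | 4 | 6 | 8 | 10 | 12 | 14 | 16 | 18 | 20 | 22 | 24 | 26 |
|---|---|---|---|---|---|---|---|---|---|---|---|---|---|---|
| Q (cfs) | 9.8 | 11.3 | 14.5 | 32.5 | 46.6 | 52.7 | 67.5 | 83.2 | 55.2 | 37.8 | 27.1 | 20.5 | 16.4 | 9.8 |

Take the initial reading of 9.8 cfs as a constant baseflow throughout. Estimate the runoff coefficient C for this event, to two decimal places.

ΣQ_DR = 347.7 cfs; V = ΣQ_DR·Δt = 2.503 × 10^6 ft³.
Runoff depth d = V / A = 2.026 in.
C = d / P = 2.026 / 10.2 = 0.20.

C ≈ 0.20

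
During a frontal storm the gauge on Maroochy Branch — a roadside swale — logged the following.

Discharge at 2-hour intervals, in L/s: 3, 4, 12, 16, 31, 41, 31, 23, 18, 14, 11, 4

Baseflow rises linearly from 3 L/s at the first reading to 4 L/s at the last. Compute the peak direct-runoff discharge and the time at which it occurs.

Q_p = 37.55 L/s at t = 10 h

Subtracting baseflow gives direct-runoff ordinates: 0.00, 0.91, 8.82, 12.73, 27.64, 37.55, 27.45, 19.36, 14.27, 10.18, 7.09, 0.00 L/s.
The maximum is 37.55 L/s, occurring at the reading for t = 10 h.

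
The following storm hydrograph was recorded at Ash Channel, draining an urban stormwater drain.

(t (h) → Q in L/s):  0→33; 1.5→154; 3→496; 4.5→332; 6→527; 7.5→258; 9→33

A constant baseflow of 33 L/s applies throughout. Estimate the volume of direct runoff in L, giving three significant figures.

V ≈ 8.65 × 10^6 L

Direct-runoff ordinates (Q − Q_b): 0.0, 121.0, 463.0, 299.0, 494.0, 225.0, 0.0 L/s.
ΣQ_DR = 1602 L/s.
With Δt = 1.5 h = 5400 s, V = ΣQ_DR · Δt = 1602 × 5400 = 8.65 × 10^6 L.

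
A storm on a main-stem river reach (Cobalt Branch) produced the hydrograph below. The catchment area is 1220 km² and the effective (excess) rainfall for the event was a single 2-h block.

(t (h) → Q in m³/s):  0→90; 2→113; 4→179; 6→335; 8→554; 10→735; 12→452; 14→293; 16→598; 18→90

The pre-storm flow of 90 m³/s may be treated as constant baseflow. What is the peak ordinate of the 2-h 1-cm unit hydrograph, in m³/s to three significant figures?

U_p ≈ 430 m³/s

Direct runoff: 0.0, 23.0, 89.0, 245.0, 464.0, 645.0, 362.0, 203.0, 508.0, 0.0 m³/s; ΣQ_DR = 2539 m³/s, peak = 645.0 m³/s.
Runoff depth d = ΣQ_DR·Δt / A = 2539 × 7200 / (1220 km²) = 14.98 mm.
The 1-cm UH is the DRH scaled by (10 mm)/d, so U_p = 645.0 × 10/14.98 = 430 m³/s.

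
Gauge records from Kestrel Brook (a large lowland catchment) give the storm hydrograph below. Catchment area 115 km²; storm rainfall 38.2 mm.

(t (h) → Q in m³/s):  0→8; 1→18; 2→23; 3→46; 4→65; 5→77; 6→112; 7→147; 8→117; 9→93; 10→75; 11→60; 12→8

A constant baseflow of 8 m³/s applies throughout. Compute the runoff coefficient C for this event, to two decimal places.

ΣQ_DR = 745.0 m³/s; V = ΣQ_DR·Δt = 2.682 × 10^6 m³.
Runoff depth d = V / A = 23.32 mm.
C = d / P = 23.32 / 38.2 = 0.61.

C ≈ 0.61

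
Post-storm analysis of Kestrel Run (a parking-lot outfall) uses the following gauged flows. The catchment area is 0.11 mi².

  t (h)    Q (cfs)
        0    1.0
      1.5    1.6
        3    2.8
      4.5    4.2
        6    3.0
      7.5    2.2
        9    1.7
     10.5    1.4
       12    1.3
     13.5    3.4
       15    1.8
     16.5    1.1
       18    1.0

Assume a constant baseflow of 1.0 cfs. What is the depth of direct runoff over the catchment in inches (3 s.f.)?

Direct runoff: 0.0, 0.6, 1.8, 3.2, 2.0, 1.2, 0.7, 0.4, 0.3, 2.4, 0.8, 0.1, 0.0 cfs; ΣQ_DR = 13.50 cfs.
V = ΣQ_DR · Δt = 13.50 × 5400 s = 72900 ft³.
Over A = 0.11 mi², depth = V / A = 0.285 in.

d ≈ 0.285 in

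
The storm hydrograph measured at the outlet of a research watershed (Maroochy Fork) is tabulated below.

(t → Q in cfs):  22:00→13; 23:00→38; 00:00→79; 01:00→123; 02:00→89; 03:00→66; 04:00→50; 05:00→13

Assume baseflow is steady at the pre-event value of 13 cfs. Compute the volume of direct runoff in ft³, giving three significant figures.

Direct-runoff ordinates (Q − Q_b): 0.0, 25.0, 66.0, 110.0, 76.0, 53.0, 37.0, 0.0 cfs.
ΣQ_DR = 367.0 cfs.
With Δt = 1 h = 3600 s, V = ΣQ_DR · Δt = 367.0 × 3600 = 1.32 × 10^6 ft³.

V ≈ 1.32 × 10^6 ft³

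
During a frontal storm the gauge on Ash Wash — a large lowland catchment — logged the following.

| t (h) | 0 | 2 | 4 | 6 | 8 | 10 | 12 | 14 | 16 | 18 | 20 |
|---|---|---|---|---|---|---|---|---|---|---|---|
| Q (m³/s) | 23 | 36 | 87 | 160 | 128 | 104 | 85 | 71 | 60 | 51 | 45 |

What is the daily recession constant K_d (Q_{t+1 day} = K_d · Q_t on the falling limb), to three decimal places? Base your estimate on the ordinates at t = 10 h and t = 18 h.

K_d ≈ 0.118

Between t = 10 h and t = 18 h the flow falls from 104 to 51 m³/s over 4×2 h = 8 h.
Per-interval ratio K = (51/104)^(1/4) = 0.8368; K_d = K^(24/2) = 0.118.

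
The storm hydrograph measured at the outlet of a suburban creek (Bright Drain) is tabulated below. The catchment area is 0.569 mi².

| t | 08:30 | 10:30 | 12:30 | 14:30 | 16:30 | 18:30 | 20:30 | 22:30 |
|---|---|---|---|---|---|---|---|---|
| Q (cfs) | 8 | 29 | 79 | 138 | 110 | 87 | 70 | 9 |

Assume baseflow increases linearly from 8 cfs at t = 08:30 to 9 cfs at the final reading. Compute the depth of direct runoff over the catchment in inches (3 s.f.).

d ≈ 2.52 in

Direct runoff: 0.00, 20.86, 70.71, 129.57, 101.43, 78.29, 61.14, 0.00 cfs; ΣQ_DR = 462.0 cfs.
V = ΣQ_DR · Δt = 462.0 × 7200 s = 3.326 × 10^6 ft³.
Over A = 0.569 mi², depth = V / A = 2.52 in.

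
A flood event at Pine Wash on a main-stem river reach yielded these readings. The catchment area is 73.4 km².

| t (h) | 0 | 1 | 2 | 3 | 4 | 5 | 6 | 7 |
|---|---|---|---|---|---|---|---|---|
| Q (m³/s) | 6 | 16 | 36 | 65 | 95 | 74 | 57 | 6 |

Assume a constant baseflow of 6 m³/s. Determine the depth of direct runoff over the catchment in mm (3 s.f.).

Direct runoff: 0.0, 10.0, 30.0, 59.0, 89.0, 68.0, 51.0, 0.0 m³/s; ΣQ_DR = 307.0 m³/s.
V = ΣQ_DR · Δt = 307.0 × 3600 s = 1.105 × 10^6 m³.
Over A = 73.4 km², depth = V / A = 15.1 mm.

d ≈ 15.1 mm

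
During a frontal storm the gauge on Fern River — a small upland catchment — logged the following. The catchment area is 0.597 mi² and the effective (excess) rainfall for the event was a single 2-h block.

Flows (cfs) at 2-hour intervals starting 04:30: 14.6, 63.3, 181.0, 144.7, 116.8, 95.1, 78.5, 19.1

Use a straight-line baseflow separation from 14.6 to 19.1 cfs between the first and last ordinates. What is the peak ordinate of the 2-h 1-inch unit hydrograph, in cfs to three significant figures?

Direct runoff: 0.00, 48.06, 165.11, 128.17, 99.63, 77.29, 60.04, 0.00 cfs; ΣQ_DR = 578.3 cfs, peak = 165.11 cfs.
Runoff depth d = ΣQ_DR·Δt / A = 578.3 × 7200 / (0.597 mi²) = 3.002 in.
The 1-inch UH is the DRH scaled by (1 in)/d, so U_p = 165.11 × 1/3.002 = 55.0 cfs.

U_p ≈ 55.0 cfs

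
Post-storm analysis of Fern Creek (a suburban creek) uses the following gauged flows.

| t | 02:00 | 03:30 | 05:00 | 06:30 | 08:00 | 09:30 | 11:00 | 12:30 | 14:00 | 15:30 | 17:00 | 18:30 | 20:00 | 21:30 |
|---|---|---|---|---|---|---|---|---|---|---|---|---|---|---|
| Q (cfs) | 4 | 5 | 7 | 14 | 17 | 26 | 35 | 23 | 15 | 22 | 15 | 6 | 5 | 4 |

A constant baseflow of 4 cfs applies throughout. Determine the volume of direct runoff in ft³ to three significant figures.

V ≈ 7.67 × 10^5 ft³

Direct-runoff ordinates (Q − Q_b): 0.0, 1.0, 3.0, 10.0, 13.0, 22.0, 31.0, 19.0, 11.0, 18.0, 11.0, 2.0, 1.0, 0.0 cfs.
ΣQ_DR = 142.0 cfs.
With Δt = 1.5 h = 5400 s, V = ΣQ_DR · Δt = 142.0 × 5400 = 7.67 × 10^5 ft³.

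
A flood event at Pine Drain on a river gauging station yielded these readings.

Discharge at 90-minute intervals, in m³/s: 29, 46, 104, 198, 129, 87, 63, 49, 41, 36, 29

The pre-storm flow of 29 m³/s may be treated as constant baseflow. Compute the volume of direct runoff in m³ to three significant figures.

Direct-runoff ordinates (Q − Q_b): 0.0, 17.0, 75.0, 169.0, 100.0, 58.0, 34.0, 20.0, 12.0, 7.0, 0.0 m³/s.
ΣQ_DR = 492.0 m³/s.
With Δt = 1.5 h = 5400 s, V = ΣQ_DR · Δt = 492.0 × 5400 = 2.66 × 10^6 m³.

V ≈ 2.66 × 10^6 m³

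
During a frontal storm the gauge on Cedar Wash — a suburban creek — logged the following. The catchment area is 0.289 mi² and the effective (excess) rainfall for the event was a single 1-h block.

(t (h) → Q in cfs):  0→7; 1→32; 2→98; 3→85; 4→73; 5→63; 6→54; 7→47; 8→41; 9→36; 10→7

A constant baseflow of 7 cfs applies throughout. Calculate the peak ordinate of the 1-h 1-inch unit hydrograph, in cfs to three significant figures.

Direct runoff: 0.0, 25.0, 91.0, 78.0, 66.0, 56.0, 47.0, 40.0, 34.0, 29.0, 0.0 cfs; ΣQ_DR = 466.0 cfs, peak = 91.0 cfs.
Runoff depth d = ΣQ_DR·Δt / A = 466.0 × 3600 / (0.289 mi²) = 2.499 in.
The 1-inch UH is the DRH scaled by (1 in)/d, so U_p = 91.0 × 1/2.499 = 36.4 cfs.

U_p ≈ 36.4 cfs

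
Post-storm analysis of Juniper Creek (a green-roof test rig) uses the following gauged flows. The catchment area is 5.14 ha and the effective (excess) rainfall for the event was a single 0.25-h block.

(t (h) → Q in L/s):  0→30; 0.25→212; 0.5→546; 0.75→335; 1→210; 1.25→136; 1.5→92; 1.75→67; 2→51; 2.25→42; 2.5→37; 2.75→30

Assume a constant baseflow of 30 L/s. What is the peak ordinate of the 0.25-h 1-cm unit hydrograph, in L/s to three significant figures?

U_p ≈ 206 L/s

Direct runoff: 0.0, 182.0, 516.0, 305.0, 180.0, 106.0, 62.0, 37.0, 21.0, 12.0, 7.0, 0.0 L/s; ΣQ_DR = 1428 L/s, peak = 516.0 L/s.
Runoff depth d = ΣQ_DR·Δt / A = 1428 × 900 / (5.14 ha) = 25.00 mm.
The 1-cm UH is the DRH scaled by (10 mm)/d, so U_p = 516.0 × 10/25.00 = 206 L/s.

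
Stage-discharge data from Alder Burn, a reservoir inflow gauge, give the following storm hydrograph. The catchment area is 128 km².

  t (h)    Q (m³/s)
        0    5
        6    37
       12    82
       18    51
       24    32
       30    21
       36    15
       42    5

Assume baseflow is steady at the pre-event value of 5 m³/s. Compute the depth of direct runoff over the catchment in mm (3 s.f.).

Direct runoff: 0.0, 32.0, 77.0, 46.0, 27.0, 16.0, 10.0, 0.0 m³/s; ΣQ_DR = 208.0 m³/s.
V = ΣQ_DR · Δt = 208.0 × 21600 s = 4.493 × 10^6 m³.
Over A = 128 km², depth = V / A = 35.1 mm.

d ≈ 35.1 mm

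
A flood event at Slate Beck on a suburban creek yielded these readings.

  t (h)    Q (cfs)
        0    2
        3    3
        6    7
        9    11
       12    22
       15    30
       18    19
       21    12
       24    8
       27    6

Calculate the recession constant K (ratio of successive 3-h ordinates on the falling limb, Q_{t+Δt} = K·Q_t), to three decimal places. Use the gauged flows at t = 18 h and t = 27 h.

Using the recession-limb readings at t = 18 h and t = 27 h: Q falls from 19 to 6 cfs over 3 intervals.
K = (Q₂/Q₁)^(1/3) = (6/19)^(1/3) = 0.681.

K ≈ 0.681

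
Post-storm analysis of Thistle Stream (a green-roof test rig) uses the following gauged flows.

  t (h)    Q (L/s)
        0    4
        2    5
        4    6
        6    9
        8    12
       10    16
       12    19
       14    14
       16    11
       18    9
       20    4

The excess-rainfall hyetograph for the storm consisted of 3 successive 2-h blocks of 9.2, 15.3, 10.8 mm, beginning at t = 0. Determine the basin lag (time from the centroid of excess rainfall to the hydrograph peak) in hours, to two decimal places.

t_L ≈ 8.91 h

Centroid of excess rainfall: t_c = Σ P_i·t̄_i / ΣP_i = 3.0907 h (block centres at 1, 3, 5 h).
Hydrograph peak occurs at t = 12 h, so basin lag t_L = 12 − 3.0907 = 8.91 h.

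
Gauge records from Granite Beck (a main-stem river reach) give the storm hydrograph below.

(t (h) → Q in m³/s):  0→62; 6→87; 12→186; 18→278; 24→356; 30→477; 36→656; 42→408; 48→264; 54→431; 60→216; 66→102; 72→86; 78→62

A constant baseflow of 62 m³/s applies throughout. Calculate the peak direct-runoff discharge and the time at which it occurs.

Subtracting baseflow gives direct-runoff ordinates: 0.0, 25.0, 124.0, 216.0, 294.0, 415.0, 594.0, 346.0, 202.0, 369.0, 154.0, 40.0, 24.0, 0.0 m³/s.
The maximum is 594.0 m³/s, occurring at the reading for t = 36 h.

Q_p = 594.0 m³/s at t = 36 h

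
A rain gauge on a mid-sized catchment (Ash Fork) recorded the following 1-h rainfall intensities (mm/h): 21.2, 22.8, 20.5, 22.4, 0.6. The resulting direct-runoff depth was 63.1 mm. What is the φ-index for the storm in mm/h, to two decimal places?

Only the 4 blocks with intensity above φ contribute runoff: 21.2, 22.8, 20.5, 22.4 mm/h.
Σ(I−φ)·Δt = d  ⇒  (21.2+22.8+20.5+22.4 − 4φ)·1 = 63.1
φ = (86.90 − 63.1/1) / 4 = 5.95 mm/h.

φ ≈ 5.95 mm/h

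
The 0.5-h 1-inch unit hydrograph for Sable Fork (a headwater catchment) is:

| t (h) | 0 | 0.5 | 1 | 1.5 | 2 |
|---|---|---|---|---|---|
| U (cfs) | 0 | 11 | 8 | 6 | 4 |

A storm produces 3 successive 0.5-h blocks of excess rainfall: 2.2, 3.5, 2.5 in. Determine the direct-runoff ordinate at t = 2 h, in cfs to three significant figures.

Q ≈ 49.8 cfs

By discrete convolution, Q_j = Σ (P_i / 1 in) · U_{j−i}.
At t = 2 h (j=4): Q = (2.2/1)·4 + (3.5/1)·6 + (2.5/1)·8 = 49.8 cfs.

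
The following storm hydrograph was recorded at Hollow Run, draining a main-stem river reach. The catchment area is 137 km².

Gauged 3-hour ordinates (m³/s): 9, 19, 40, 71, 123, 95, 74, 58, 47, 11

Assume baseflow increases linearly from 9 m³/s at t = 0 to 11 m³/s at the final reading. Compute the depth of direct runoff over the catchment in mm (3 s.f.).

Direct runoff: 0.00, 9.78, 30.56, 61.33, 113.11, 84.89, 63.67, 47.44, 36.22, 0.00 m³/s; ΣQ_DR = 447.0 m³/s.
V = ΣQ_DR · Δt = 447.0 × 10800 s = 4.828 × 10^6 m³.
Over A = 137 km², depth = V / A = 35.2 mm.

d ≈ 35.2 mm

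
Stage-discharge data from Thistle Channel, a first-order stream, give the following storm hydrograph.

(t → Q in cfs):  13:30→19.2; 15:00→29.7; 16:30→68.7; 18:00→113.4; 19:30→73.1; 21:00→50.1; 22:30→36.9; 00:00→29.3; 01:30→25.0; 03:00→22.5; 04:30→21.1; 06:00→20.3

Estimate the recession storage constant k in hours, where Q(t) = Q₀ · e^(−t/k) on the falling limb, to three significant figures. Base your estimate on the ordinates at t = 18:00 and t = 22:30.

k ≈ 4.01 h

On the falling limb, Q drops from 113.4 to 36.9 cfs between t = 18:00 and t = 22:30 (Δt = 4.5 h).
k = −Δt / ln(Q₂/Q₁) = −4.5 / ln(36.9/113.4) = 4.01 h.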